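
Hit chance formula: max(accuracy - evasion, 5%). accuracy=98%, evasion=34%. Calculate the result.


accuracy - evasion = 98 - 34 = 64
Apply floor: max(64, 5) = 64
Hit chance = 64%

64%


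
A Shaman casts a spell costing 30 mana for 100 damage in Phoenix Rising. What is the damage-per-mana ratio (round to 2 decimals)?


Efficiency = damage / mana
= 100 / 30
= 3.33

3.33 dmg/mana


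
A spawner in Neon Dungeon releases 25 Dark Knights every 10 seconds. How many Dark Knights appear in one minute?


Spawns per minute = count * (60 / interval)
= 25 * (60 / 10)
= 25 * 6.0
= 150.0

150.0 per minute


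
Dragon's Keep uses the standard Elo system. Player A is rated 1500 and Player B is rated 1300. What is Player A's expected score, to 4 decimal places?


Elo expected score: Ea = 1/(1 + 10^((Rb-Ra)/400))
Rb - Ra = 1300 - 1500 = -200
(Rb-Ra)/400 = -200/400 = -0.5
10^-0.5 = 0.316228
Ea = 1/(1 + 0.316228) = 1/1.316228 = 0.7597

0.7597


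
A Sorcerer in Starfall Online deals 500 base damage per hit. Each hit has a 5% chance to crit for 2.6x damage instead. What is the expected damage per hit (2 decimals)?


E[dmg] = base * (1 + crit_chance * (crit_mult - 1))
cc as decimal = 5/100 = 0.05
cm - 1 = 2.6 - 1 = 1.6
Bonus factor = 0.05 * 1.6 = 0.08
Total multiplier = 1 + 0.08 = 1.08
Expected damage = 500 * 1.08 = 540.00

540.00 damage


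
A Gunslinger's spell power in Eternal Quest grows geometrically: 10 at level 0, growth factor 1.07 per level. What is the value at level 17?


value = base * growth^level
= 10 * 1.07^17
= 10 * 3.158815
= 31.59

31.59 spell power


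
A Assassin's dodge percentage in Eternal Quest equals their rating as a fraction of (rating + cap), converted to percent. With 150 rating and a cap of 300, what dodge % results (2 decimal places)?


dodge% = 150 / (150 + 300) * 100
= 150 / 450 * 100
= 0.333333 * 100
= 33.33%

33.33%


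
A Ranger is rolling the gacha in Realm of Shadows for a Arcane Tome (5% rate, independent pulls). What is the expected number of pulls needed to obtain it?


Expected pulls for a geometric distribution = 1/p = 100 / rate%
= 100 / 5
= 20.0

20.0 pulls


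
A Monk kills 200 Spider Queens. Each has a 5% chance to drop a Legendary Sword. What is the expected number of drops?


Expected drops = kills * (drop_rate / 100)
= 200 * (5 / 100)
= 200 * 0.05
= 10.0

10.0 drops


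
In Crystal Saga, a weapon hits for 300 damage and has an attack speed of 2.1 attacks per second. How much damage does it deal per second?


DPS = damage * attack_speed
= 300 * 2.1
= 630.0

630.0 DPS


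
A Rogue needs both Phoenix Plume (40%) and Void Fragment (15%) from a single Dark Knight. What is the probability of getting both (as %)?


For independent events, P(both) = P(A) * P(B)
= 40% * 15%
= 600 / 100 %
= 6.0%

6.0%


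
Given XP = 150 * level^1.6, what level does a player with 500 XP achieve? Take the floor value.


XP = 150 * level^1.6, so level = (XP / 150)^(1/1.6)
= (500 / 150)^(1/1.6)
= 3.3333^0.625
= 2.1223
Floor: level = 2

level 2


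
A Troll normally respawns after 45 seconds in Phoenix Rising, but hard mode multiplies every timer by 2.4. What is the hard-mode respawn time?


Respawn time = base * multiplier
= 45 * 2.4
= 108.0 seconds

108.0 seconds


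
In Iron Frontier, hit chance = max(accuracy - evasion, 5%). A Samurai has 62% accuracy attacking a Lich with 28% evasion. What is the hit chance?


accuracy - evasion = 62 - 28 = 34
Apply floor: max(34, 5) = 34
Hit chance = 34%

34%


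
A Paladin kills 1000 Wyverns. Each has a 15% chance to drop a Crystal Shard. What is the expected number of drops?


Expected drops = kills * (drop_rate / 100)
= 1000 * (15 / 100)
= 1000 * 0.15
= 150.0

150.0 drops


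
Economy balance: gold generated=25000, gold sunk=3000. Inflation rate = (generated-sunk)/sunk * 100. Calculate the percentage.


Net gold = 25000 - 3000 = 22000
Inflation rate = net / sunk * 100 = 22000 / 3000 * 100
= 7.333333 * 100
= 733.33%

733.33%


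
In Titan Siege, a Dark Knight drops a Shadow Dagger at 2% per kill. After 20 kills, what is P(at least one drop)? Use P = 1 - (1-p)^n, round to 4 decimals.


P(at least one) = 1 - P(none) = 1 - (1-p)^n
p = 2/100 = 0.02
1 - p = 0.98
(1 - p)^20 = 0.98^20 = 0.667608
P(at least one) = 1 - 0.667608 = 0.3324

0.3324


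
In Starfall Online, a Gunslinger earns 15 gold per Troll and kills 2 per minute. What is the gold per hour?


Gold per minute = 15 * 2 = 30
Gold per hour = 30 * 60 = 1800

1800 gold/hour


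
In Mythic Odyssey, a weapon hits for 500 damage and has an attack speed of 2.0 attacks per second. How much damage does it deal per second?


DPS = damage * attack_speed
= 500 * 2.0
= 1000.0

1000.0 DPS


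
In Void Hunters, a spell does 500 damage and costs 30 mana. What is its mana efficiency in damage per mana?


Efficiency = damage / mana
= 500 / 30
= 16.67

16.67 dmg/mana


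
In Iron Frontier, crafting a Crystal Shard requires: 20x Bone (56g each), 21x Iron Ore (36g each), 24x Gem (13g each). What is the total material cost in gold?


Cost breakdown:
  Bone: 20 * 56 = 1120
  Iron Ore: 21 * 36 = 756
  Gem: 24 * 13 = 312
Total = 1120 + 756 + 312 = 2188

2188 gold


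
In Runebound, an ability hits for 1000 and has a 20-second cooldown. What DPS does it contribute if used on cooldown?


DPS = damage / cooldown
= 1000 / 20
= 50.00

50.00 DPS


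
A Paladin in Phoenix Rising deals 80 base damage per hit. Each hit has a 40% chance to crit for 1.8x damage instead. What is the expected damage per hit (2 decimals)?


E[dmg] = base * (1 + crit_chance * (crit_mult - 1))
cc as decimal = 40/100 = 0.4
cm - 1 = 1.8 - 1 = 0.8
Bonus factor = 0.4 * 0.8 = 0.32
Total multiplier = 1 + 0.32 = 1.32
Expected damage = 80 * 1.32 = 105.60

105.60 damage


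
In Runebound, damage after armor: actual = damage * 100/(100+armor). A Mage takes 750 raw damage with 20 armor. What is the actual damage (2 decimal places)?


actual = 750 * 100 / (100 + 20)
= 750 * 100 / 120
= 75000 / 120
= 625.00

625.00 damage


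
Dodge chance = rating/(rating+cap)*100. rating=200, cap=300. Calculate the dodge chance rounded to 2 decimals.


dodge% = 200 / (200 + 300) * 100
= 200 / 500 * 100
= 0.4 * 100
= 40.00%

40.00%


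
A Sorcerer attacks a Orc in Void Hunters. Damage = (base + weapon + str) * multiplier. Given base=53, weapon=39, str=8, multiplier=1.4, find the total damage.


Sum base + weapon + str = 53 + 39 + 8 = 100
Multiply by 1.4:
100 * 1.4 = 140.0

140.0 damage


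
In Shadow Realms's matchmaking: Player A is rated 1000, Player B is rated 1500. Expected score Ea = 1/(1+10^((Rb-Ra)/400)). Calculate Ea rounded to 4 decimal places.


Elo expected score: Ea = 1/(1 + 10^((Rb-Ra)/400))
Rb - Ra = 1500 - 1000 = 500
(Rb-Ra)/400 = 500/400 = 1.25
10^1.25 = 17.782794
Ea = 1/(1 + 17.782794) = 1/18.782794 = 0.0532

0.0532


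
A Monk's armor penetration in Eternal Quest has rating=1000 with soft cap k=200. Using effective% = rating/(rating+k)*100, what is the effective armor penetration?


effective% = rating / (rating + k) * 100
= 1000 / (1000 + 200) * 100
= 1000 / 1200 * 100
= 0.833333 * 100
= 83.33%

83.33%


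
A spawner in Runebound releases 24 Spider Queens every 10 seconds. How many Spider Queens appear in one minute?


Spawns per minute = count * (60 / interval)
= 24 * (60 / 10)
= 24 * 6.0
= 144.0

144.0 per minute


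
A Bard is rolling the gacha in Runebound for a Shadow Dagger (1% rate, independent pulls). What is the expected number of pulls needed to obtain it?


Expected pulls for a geometric distribution = 1/p = 100 / rate%
= 100 / 1
= 100.0

100.0 pulls


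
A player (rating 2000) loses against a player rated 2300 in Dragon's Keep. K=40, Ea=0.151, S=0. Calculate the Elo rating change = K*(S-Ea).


Elo update: delta = K * (S - Ea), where S = 0 (loses)
S - Ea = 0 - 0.151 = -0.151
Rating change = 40 * -0.151
= -6.04

-6.04 rating points


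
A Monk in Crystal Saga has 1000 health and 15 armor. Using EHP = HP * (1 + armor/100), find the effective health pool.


EHP = 1000 * (1 + 15/100)
= 1000 * (1 + 0.15)
= 1000 * 1.15
= 1150.0

1150.0 EHP


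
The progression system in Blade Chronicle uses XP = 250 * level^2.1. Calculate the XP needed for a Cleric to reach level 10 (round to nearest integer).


XP = 250 * level^2.1
Substitute level = 10:
XP = 250 * 10^2.1
= 250 * 125.8925
= 31473

31473 XP


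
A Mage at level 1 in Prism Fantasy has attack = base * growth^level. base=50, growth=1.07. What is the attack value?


value = base * growth^level
= 50 * 1.07^1
= 50 * 1.07
= 53.50

53.50 attack


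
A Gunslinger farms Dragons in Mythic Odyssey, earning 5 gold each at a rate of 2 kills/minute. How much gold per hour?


Gold per minute = 5 * 2 = 10
Gold per hour = 10 * 60 = 600

600 gold/hour


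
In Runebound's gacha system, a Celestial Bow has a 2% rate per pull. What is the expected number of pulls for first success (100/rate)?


Expected pulls for a geometric distribution = 1/p = 100 / rate%
= 100 / 2
= 50.0

50.0 pulls


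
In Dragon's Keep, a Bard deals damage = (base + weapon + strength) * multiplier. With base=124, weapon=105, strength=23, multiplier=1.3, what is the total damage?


Sum base + weapon + str = 124 + 105 + 23 = 252
Multiply by 1.3:
252 * 1.3 = 327.6

327.6 damage


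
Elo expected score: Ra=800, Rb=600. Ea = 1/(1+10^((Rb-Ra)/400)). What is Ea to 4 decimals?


Elo expected score: Ea = 1/(1 + 10^((Rb-Ra)/400))
Rb - Ra = 600 - 800 = -200
(Rb-Ra)/400 = -200/400 = -0.5
10^-0.5 = 0.316228
Ea = 1/(1 + 0.316228) = 1/1.316228 = 0.7597

0.7597


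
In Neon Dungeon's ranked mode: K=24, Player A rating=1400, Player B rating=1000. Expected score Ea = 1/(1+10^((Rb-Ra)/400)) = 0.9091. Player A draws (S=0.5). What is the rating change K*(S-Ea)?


Elo update: delta = K * (S - Ea), where S = 0.5 (draws)
S - Ea = 0.5 - 0.9091 = -0.4091
Rating change = 24 * -0.4091
= -9.82

-9.82 rating points


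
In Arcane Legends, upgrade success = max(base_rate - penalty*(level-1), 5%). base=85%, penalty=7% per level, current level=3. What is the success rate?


raw_rate = 85 - 7 * (3 - 1)
= 85 - 7 * 2
= 85 - 14
= 71
Apply floor: max(71, 5) = 71%

71%


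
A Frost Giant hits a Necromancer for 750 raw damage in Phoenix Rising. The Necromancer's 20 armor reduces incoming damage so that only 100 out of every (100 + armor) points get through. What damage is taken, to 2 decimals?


actual = 750 * 100 / (100 + 20)
= 750 * 100 / 120
= 75000 / 120
= 625.00

625.00 damage


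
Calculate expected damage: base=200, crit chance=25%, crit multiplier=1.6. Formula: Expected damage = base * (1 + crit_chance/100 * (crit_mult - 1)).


E[dmg] = base * (1 + crit_chance * (crit_mult - 1))
cc as decimal = 25/100 = 0.25
cm - 1 = 1.6 - 1 = 0.6
Bonus factor = 0.25 * 0.6 = 0.15
Total multiplier = 1 + 0.15 = 1.15
Expected damage = 200 * 1.15 = 230.00

230.00 damage


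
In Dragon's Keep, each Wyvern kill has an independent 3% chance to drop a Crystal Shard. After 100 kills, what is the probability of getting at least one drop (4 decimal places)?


P(at least one) = 1 - P(none) = 1 - (1-p)^n
p = 3/100 = 0.03
1 - p = 0.97
(1 - p)^100 = 0.97^100 = 0.047553
P(at least one) = 1 - 0.047553 = 0.9524

0.9524


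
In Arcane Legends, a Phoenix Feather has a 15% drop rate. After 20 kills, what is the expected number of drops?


Expected drops = kills * (drop_rate / 100)
= 20 * (15 / 100)
= 20 * 0.15
= 3.0

3.0 drops


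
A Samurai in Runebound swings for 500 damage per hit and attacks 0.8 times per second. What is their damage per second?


DPS = damage * attack_speed
= 500 * 0.8
= 400.0

400.0 DPS


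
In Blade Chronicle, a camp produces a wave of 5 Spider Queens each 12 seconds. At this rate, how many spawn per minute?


Spawns per minute = count * (60 / interval)
= 5 * (60 / 12)
= 5 * 5.0
= 25.0

25.0 per minute


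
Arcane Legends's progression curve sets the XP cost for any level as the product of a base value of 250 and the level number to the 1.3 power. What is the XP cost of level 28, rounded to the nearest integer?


XP = 250 * level^1.3
Substitute level = 28:
XP = 250 * 28^1.3
= 250 * 76.0861
= 19022

19022 XP


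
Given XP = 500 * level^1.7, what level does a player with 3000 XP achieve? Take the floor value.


XP = 500 * level^1.7, so level = (XP / 500)^(1/1.7)
= (3000 / 500)^(1/1.7)
= 6.0^0.5882
= 2.869
Floor: level = 2

level 2


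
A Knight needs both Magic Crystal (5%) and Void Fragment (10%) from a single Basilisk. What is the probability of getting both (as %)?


For independent events, P(both) = P(A) * P(B)
= 5% * 10%
= 50 / 100 %
= 0.5%

0.5%


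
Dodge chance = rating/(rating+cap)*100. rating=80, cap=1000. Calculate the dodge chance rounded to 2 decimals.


dodge% = 80 / (80 + 1000) * 100
= 80 / 1080 * 100
= 0.074074 * 100
= 7.41%

7.41%


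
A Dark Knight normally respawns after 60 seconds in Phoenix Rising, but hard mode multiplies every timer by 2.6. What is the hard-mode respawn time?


Respawn time = base * multiplier
= 60 * 2.6
= 156.0 seconds

156.0 seconds


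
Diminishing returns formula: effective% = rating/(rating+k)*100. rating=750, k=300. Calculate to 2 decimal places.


effective% = rating / (rating + k) * 100
= 750 / (750 + 300) * 100
= 750 / 1050 * 100
= 0.714286 * 100
= 71.43%

71.43%


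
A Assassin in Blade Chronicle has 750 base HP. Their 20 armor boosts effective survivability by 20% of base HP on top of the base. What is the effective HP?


EHP = 750 * (1 + 20/100)
= 750 * (1 + 0.2)
= 750 * 1.2
= 900.0

900.0 EHP


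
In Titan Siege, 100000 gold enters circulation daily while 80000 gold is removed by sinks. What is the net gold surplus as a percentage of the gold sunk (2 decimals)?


Net gold = 100000 - 80000 = 20000
Inflation rate = net / sunk * 100 = 20000 / 80000 * 100
= 0.25 * 100
= 25.00%

25.00%


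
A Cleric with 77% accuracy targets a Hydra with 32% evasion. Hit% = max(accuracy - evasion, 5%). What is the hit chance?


accuracy - evasion = 77 - 32 = 45
Apply floor: max(45, 5) = 45
Hit chance = 45%

45%


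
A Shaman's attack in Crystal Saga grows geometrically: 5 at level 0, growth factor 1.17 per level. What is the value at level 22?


value = base * growth^level
= 5 * 1.17^22
= 5 * 31.629255
= 158.15

158.15 attack


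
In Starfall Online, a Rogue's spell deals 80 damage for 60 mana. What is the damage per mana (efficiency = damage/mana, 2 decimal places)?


Efficiency = damage / mana
= 80 / 60
= 1.33

1.33 dmg/mana


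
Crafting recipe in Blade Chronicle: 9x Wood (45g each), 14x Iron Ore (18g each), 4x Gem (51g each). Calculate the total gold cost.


Cost breakdown:
  Wood: 9 * 45 = 405
  Iron Ore: 14 * 18 = 252
  Gem: 4 * 51 = 204
Total = 405 + 252 + 204 = 861

861 gold


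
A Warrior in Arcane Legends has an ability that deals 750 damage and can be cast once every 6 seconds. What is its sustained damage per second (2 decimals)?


DPS = damage / cooldown
= 750 / 6
= 125.00

125.00 DPS


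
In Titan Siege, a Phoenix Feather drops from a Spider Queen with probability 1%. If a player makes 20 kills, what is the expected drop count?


Expected drops = kills * (drop_rate / 100)
= 20 * (1 / 100)
= 20 * 0.01
= 0.2

0.2 drops


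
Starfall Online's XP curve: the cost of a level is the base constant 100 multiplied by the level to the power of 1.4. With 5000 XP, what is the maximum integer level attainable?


XP = 100 * level^1.4, so level = (XP / 100)^(1/1.4)
= (5000 / 100)^(1/1.4)
= 50.0^0.7143
= 16.3512
Floor: level = 16

level 16


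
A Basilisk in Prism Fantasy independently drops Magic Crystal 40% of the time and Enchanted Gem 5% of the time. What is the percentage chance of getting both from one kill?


For independent events, P(both) = P(A) * P(B)
= 40% * 5%
= 200 / 100 %
= 2.0%

2.0%


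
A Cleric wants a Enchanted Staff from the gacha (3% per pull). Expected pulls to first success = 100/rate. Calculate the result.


Expected pulls for a geometric distribution = 1/p = 100 / rate%
= 100 / 3
= 33.33

33.33 pulls


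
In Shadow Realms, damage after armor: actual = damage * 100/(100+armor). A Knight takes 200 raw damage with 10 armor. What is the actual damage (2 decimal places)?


actual = 200 * 100 / (100 + 10)
= 200 * 100 / 110
= 20000 / 110
= 181.82

181.82 damage


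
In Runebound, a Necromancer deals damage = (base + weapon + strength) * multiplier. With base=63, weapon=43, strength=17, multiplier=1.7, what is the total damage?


Sum base + weapon + str = 63 + 43 + 17 = 123
Multiply by 1.7:
123 * 1.7 = 209.1

209.1 damage


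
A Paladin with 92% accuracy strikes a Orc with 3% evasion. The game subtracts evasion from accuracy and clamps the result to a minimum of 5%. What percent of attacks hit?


accuracy - evasion = 92 - 3 = 89
Apply floor: max(89, 5) = 89
Hit chance = 89%

89%


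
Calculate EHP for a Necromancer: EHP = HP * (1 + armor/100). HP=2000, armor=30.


EHP = 2000 * (1 + 30/100)
= 2000 * (1 + 0.3)
= 2000 * 1.3
= 2600.0

2600.0 EHP


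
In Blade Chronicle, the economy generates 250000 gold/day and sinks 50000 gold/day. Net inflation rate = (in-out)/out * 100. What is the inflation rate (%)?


Net gold = 250000 - 50000 = 200000
Inflation rate = net / sunk * 100 = 200000 / 50000 * 100
= 4.0 * 100
= 400.00%

400.00%


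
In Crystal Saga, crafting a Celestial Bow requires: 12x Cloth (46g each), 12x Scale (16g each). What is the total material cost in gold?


Cost breakdown:
  Cloth: 12 * 46 = 552
  Scale: 12 * 16 = 192
Total = 552 + 192 = 744

744 gold


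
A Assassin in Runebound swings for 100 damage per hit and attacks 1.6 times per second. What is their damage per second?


DPS = damage * attack_speed
= 100 * 1.6
= 160.0

160.0 DPS


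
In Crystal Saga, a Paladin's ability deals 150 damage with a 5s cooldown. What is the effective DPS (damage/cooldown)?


DPS = damage / cooldown
= 150 / 5
= 30.00

30.00 DPS


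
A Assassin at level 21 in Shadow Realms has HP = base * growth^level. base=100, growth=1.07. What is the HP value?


value = base * growth^level
= 100 * 1.07^21
= 100 * 4.140562
= 414.06

414.06 HP


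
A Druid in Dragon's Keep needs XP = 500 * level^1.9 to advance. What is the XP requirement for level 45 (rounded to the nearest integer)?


XP = 500 * level^1.9
Substitute level = 45:
XP = 500 * 45^1.9
= 500 * 1383.897
= 691949

691949 XP


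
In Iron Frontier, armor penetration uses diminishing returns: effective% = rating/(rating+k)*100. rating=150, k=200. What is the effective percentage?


effective% = rating / (rating + k) * 100
= 150 / (150 + 200) * 100
= 150 / 350 * 100
= 0.428571 * 100
= 42.86%

42.86%


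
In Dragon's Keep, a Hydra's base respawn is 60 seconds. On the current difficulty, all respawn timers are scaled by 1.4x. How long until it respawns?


Respawn time = base * multiplier
= 60 * 1.4
= 84.0 seconds

84.0 seconds


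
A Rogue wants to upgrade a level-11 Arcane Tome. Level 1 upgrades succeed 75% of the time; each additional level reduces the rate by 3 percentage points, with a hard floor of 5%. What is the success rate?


raw_rate = 75 - 3 * (11 - 1)
= 75 - 3 * 10
= 75 - 30
= 45
Apply floor: max(45, 5) = 45%

45%


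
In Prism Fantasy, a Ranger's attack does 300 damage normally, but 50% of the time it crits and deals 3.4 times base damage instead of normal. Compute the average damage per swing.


E[dmg] = base * (1 + crit_chance * (crit_mult - 1))
cc as decimal = 50/100 = 0.5
cm - 1 = 3.4 - 1 = 2.4
Bonus factor = 0.5 * 2.4 = 1.2
Total multiplier = 1 + 1.2 = 2.2
Expected damage = 300 * 2.2 = 660.00

660.00 damage


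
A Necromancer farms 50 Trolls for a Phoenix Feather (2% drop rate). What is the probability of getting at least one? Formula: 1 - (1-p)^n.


P(at least one) = 1 - P(none) = 1 - (1-p)^n
p = 2/100 = 0.02
1 - p = 0.98
(1 - p)^50 = 0.98^50 = 0.364170
P(at least one) = 1 - 0.364170 = 0.6358

0.6358


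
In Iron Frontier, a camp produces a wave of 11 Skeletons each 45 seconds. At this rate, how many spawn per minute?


Spawns per minute = count * (60 / interval)
= 11 * (60 / 45)
= 11 * 1.3333
= 14.67

14.67 per minute


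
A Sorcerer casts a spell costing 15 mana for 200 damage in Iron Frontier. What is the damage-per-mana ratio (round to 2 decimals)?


Efficiency = damage / mana
= 200 / 15
= 13.33

13.33 dmg/mana


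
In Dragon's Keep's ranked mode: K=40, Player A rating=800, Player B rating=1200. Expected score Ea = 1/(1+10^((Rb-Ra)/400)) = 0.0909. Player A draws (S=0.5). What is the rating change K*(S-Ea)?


Elo update: delta = K * (S - Ea), where S = 0.5 (draws)
S - Ea = 0.5 - 0.0909 = 0.4091
Rating change = 40 * 0.4091
= 16.36

16.36 rating points


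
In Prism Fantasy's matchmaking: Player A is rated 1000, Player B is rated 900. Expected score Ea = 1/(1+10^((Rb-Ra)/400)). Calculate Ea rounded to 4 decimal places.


Elo expected score: Ea = 1/(1 + 10^((Rb-Ra)/400))
Rb - Ra = 900 - 1000 = -100
(Rb-Ra)/400 = -100/400 = -0.25
10^-0.25 = 0.562341
Ea = 1/(1 + 0.562341) = 1/1.562341 = 0.6401

0.6401


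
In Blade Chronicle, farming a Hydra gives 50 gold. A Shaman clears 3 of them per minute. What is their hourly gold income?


Gold per minute = 50 * 3 = 150
Gold per hour = 150 * 60 = 9000

9000 gold/hour


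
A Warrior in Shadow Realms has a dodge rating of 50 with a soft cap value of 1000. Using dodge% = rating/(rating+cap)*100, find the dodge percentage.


dodge% = 50 / (50 + 1000) * 100
= 50 / 1050 * 100
= 0.047619 * 100
= 4.76%

4.76%


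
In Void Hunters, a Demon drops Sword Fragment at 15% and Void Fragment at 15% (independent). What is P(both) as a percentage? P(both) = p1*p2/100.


For independent events, P(both) = P(A) * P(B)
= 15% * 15%
= 225 / 100 %
= 2.25%

2.25%


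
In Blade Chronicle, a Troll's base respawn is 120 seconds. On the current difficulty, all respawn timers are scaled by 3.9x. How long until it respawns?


Respawn time = base * multiplier
= 120 * 3.9
= 468.0 seconds

468.0 seconds


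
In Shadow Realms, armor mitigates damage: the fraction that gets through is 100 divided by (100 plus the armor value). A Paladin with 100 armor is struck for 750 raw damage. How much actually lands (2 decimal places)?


actual = 750 * 100 / (100 + 100)
= 750 * 100 / 200
= 75000 / 200
= 375.00

375.00 damage


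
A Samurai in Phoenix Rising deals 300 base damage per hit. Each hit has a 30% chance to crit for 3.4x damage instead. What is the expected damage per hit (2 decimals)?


E[dmg] = base * (1 + crit_chance * (crit_mult - 1))
cc as decimal = 30/100 = 0.3
cm - 1 = 3.4 - 1 = 2.4
Bonus factor = 0.3 * 2.4 = 0.72
Total multiplier = 1 + 0.72 = 1.72
Expected damage = 300 * 1.72 = 516.00

516.00 damage


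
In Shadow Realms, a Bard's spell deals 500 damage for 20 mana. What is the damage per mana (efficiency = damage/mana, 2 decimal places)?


Efficiency = damage / mana
= 500 / 20
= 25.00

25.00 dmg/mana


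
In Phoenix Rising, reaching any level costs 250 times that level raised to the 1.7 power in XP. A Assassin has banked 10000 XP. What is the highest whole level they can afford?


XP = 250 * level^1.7, so level = (XP / 250)^(1/1.7)
= (10000 / 250)^(1/1.7)
= 40.0^0.5882
= 8.7577
Floor: level = 8

level 8


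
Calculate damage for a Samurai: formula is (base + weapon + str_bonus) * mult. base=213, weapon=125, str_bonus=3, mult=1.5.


Sum base + weapon + str = 213 + 125 + 3 = 341
Multiply by 1.5:
341 * 1.5 = 511.5

511.5 damage


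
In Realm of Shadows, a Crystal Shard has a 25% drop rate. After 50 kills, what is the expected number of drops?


Expected drops = kills * (drop_rate / 100)
= 50 * (25 / 100)
= 50 * 0.25
= 12.5

12.5 drops


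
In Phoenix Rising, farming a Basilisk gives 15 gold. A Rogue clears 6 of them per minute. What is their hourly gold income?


Gold per minute = 15 * 6 = 90
Gold per hour = 90 * 60 = 5400

5400 gold/hour


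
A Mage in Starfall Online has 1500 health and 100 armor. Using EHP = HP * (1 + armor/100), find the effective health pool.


EHP = 1500 * (1 + 100/100)
= 1500 * (1 + 1.0)
= 1500 * 2.0
= 3000.0

3000.0 EHP


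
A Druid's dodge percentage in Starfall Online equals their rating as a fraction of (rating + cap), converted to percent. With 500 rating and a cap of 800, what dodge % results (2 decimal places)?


dodge% = 500 / (500 + 800) * 100
= 500 / 1300 * 100
= 0.384615 * 100
= 38.46%

38.46%


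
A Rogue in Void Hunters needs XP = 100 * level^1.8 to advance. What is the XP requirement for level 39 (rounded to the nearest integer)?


XP = 100 * level^1.8
Substitute level = 39:
XP = 100 * 39^1.8
= 100 * 730.9982
= 73100

73100 XP


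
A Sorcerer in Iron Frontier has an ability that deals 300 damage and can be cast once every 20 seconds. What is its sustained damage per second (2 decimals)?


DPS = damage / cooldown
= 300 / 20
= 15.00

15.00 DPS


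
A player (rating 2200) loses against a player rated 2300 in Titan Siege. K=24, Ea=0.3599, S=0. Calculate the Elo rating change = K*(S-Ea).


Elo update: delta = K * (S - Ea), where S = 0 (loses)
S - Ea = 0 - 0.3599 = -0.3599
Rating change = 24 * -0.3599
= -8.64

-8.64 rating points


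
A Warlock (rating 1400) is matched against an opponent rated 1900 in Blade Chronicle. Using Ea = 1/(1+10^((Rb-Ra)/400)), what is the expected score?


Elo expected score: Ea = 1/(1 + 10^((Rb-Ra)/400))
Rb - Ra = 1900 - 1400 = 500
(Rb-Ra)/400 = 500/400 = 1.25
10^1.25 = 17.782794
Ea = 1/(1 + 17.782794) = 1/18.782794 = 0.0532

0.0532


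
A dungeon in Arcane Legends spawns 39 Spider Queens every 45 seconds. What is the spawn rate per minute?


Spawns per minute = count * (60 / interval)
= 39 * (60 / 45)
= 39 * 1.3333
= 52.0

52.0 per minute


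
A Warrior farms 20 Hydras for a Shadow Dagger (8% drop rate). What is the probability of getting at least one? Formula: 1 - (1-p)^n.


P(at least one) = 1 - P(none) = 1 - (1-p)^n
p = 8/100 = 0.08
1 - p = 0.92
(1 - p)^20 = 0.92^20 = 0.188693
P(at least one) = 1 - 0.188693 = 0.8113

0.8113


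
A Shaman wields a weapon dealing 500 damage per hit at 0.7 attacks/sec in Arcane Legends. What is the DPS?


DPS = damage * attack_speed
= 500 * 0.7
= 350.0

350.0 DPS


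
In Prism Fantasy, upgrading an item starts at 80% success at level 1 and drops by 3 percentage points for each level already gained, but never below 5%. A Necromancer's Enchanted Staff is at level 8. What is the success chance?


raw_rate = 80 - 3 * (8 - 1)
= 80 - 3 * 7
= 80 - 21
= 59
Apply floor: max(59, 5) = 59%

59%


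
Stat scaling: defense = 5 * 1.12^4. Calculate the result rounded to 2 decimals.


value = base * growth^level
= 5 * 1.12^4
= 5 * 1.573519
= 7.87

7.87 defense


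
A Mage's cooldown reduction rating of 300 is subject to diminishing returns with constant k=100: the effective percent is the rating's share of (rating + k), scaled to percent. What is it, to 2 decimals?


effective% = rating / (rating + k) * 100
= 300 / (300 + 100) * 100
= 300 / 400 * 100
= 0.75 * 100
= 75.00%

75.00%


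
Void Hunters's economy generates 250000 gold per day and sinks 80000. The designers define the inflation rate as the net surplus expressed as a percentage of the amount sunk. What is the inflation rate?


Net gold = 250000 - 80000 = 170000
Inflation rate = net / sunk * 100 = 170000 / 80000 * 100
= 2.125 * 100
= 212.50%

212.50%


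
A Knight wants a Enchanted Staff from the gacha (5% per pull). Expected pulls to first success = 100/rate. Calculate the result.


Expected pulls for a geometric distribution = 1/p = 100 / rate%
= 100 / 5
= 20.0

20.0 pulls


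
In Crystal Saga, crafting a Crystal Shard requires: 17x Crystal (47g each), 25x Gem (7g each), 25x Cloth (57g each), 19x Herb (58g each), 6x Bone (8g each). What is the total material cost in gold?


Cost breakdown:
  Crystal: 17 * 47 = 799
  Gem: 25 * 7 = 175
  Cloth: 25 * 57 = 1425
  Herb: 19 * 58 = 1102
  Bone: 6 * 8 = 48
Total = 799 + 175 + 1425 + 1102 + 48 = 3549

3549 gold


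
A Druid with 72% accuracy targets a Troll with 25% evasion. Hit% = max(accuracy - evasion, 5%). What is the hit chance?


accuracy - evasion = 72 - 25 = 47
Apply floor: max(47, 5) = 47
Hit chance = 47%

47%


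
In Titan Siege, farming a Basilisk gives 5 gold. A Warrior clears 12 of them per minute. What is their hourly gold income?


Gold per minute = 5 * 12 = 60
Gold per hour = 60 * 60 = 3600

3600 gold/hour


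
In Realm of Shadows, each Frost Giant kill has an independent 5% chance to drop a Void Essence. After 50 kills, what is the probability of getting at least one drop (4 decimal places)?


P(at least one) = 1 - P(none) = 1 - (1-p)^n
p = 5/100 = 0.05
1 - p = 0.95
(1 - p)^50 = 0.95^50 = 0.076945
P(at least one) = 1 - 0.076945 = 0.9231

0.9231


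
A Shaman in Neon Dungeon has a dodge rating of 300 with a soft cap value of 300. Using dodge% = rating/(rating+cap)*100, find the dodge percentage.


dodge% = 300 / (300 + 300) * 100
= 300 / 600 * 100
= 0.5 * 100
= 50.00%

50.00%


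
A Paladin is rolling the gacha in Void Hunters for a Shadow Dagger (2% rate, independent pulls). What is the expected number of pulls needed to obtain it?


Expected pulls for a geometric distribution = 1/p = 100 / rate%
= 100 / 2
= 50.0

50.0 pulls


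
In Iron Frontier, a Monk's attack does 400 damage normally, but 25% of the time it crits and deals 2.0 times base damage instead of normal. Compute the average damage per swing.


E[dmg] = base * (1 + crit_chance * (crit_mult - 1))
cc as decimal = 25/100 = 0.25
cm - 1 = 2.0 - 1 = 1.0
Bonus factor = 0.25 * 1.0 = 0.25
Total multiplier = 1 + 0.25 = 1.25
Expected damage = 400 * 1.25 = 500.00

500.00 damage


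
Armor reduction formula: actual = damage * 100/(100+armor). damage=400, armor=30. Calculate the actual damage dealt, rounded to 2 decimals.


actual = 400 * 100 / (100 + 30)
= 400 * 100 / 130
= 40000 / 130
= 307.69

307.69 damage


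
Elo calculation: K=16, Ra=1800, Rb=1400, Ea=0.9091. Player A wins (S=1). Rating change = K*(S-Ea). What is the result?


Elo update: delta = K * (S - Ea), where S = 1 (wins)
S - Ea = 1 - 0.9091 = 0.0909
Rating change = 16 * 0.0909
= 1.45

1.45 rating points


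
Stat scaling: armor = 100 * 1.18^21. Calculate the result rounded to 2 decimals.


value = base * growth^level
= 100 * 1.18^21
= 100 * 32.323781
= 3232.38

3232.38 armor


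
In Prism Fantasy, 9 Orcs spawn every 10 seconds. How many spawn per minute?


Spawns per minute = count * (60 / interval)
= 9 * (60 / 10)
= 9 * 6.0
= 54.0

54.0 per minute


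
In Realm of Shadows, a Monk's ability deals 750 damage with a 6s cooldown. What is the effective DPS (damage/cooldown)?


DPS = damage / cooldown
= 750 / 6
= 125.00

125.00 DPS


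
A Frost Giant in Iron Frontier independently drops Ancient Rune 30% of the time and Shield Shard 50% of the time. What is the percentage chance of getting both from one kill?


For independent events, P(both) = P(A) * P(B)
= 30% * 50%
= 1500 / 100 %
= 15.0%

15.0%


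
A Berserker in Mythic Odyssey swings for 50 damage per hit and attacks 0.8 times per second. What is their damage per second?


DPS = damage * attack_speed
= 50 * 0.8
= 40.0

40.0 DPS


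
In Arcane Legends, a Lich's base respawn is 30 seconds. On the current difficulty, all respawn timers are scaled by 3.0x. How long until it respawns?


Respawn time = base * multiplier
= 30 * 3.0
= 90.0 seconds

90.0 seconds


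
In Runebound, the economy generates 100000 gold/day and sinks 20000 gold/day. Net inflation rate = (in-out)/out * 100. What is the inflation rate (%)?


Net gold = 100000 - 20000 = 80000
Inflation rate = net / sunk * 100 = 80000 / 20000 * 100
= 4.0 * 100
= 400.00%

400.00%


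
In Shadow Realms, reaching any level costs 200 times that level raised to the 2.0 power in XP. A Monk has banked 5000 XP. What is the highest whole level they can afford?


XP = 200 * level^2.0, so level = (XP / 200)^(1/2.0)
= (5000 / 200)^(1/2.0)
= 25.0^0.5
= 5.0
Floor: level = 5

level 5


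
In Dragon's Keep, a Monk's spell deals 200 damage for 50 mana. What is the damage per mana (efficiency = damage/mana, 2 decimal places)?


Efficiency = damage / mana
= 200 / 50
= 4.00

4.00 dmg/mana


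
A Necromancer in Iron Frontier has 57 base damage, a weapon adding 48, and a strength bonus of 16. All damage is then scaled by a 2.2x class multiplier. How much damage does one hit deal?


Sum base + weapon + str = 57 + 48 + 16 = 121
Multiply by 2.2:
121 * 2.2 = 266.2

266.2 damage


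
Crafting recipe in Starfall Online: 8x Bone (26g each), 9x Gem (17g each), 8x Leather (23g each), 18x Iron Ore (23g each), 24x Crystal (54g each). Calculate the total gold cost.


Cost breakdown:
  Bone: 8 * 26 = 208
  Gem: 9 * 17 = 153
  Leather: 8 * 23 = 184
  Iron Ore: 18 * 23 = 414
  Crystal: 24 * 54 = 1296
Total = 208 + 153 + 184 + 414 + 1296 = 2255

2255 gold


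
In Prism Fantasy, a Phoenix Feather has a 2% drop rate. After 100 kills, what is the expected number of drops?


Expected drops = kills * (drop_rate / 100)
= 100 * (2 / 100)
= 100 * 0.02
= 2.0

2.0 drops


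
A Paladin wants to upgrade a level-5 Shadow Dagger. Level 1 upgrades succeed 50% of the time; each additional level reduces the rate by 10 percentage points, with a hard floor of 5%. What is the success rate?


raw_rate = 50 - 10 * (5 - 1)
= 50 - 10 * 4
= 50 - 40
= 10
Apply floor: max(10, 5) = 10%

10%


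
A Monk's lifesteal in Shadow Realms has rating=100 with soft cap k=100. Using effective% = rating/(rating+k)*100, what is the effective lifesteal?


effective% = rating / (rating + k) * 100
= 100 / (100 + 100) * 100
= 100 / 200 * 100
= 0.5 * 100
= 50.00%

50.00%


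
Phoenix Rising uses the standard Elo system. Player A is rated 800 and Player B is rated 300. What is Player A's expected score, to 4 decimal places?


Elo expected score: Ea = 1/(1 + 10^((Rb-Ra)/400))
Rb - Ra = 300 - 800 = -500
(Rb-Ra)/400 = -500/400 = -1.25
10^-1.25 = 0.056234
Ea = 1/(1 + 0.056234) = 1/1.056234 = 0.9468

0.9468


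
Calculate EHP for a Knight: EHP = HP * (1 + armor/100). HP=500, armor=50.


EHP = 500 * (1 + 50/100)
= 500 * (1 + 0.5)
= 500 * 1.5
= 750.0

750.0 EHP


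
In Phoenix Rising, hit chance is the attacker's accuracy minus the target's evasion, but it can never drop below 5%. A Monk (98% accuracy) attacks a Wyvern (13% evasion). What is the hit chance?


accuracy - evasion = 98 - 13 = 85
Apply floor: max(85, 5) = 85
Hit chance = 85%

85%


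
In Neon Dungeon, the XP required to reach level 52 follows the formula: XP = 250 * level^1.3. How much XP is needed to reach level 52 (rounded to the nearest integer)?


XP = 250 * level^1.3
Substitute level = 52:
XP = 250 * 52^1.3
= 250 * 170.1392
= 42535

42535 XP


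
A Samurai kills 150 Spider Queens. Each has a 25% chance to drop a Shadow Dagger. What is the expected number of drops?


Expected drops = kills * (drop_rate / 100)
= 150 * (25 / 100)
= 150 * 0.25
= 37.5

37.5 drops


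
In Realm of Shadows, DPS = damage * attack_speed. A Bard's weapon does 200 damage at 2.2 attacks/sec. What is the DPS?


DPS = damage * attack_speed
= 200 * 2.2
= 440.0

440.0 DPS


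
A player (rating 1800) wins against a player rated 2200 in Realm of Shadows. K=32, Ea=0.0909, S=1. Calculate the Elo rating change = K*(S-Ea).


Elo update: delta = K * (S - Ea), where S = 1 (wins)
S - Ea = 1 - 0.0909 = 0.9091
Rating change = 32 * 0.9091
= 29.09

29.09 rating points


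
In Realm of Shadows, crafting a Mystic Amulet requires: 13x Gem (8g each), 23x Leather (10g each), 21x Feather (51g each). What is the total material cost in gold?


Cost breakdown:
  Gem: 13 * 8 = 104
  Leather: 23 * 10 = 230
  Feather: 21 * 51 = 1071
Total = 104 + 230 + 1071 = 1405

1405 gold


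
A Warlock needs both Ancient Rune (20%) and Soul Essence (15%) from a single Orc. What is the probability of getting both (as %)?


For independent events, P(both) = P(A) * P(B)
= 20% * 15%
= 300 / 100 %
= 3.0%

3.0%


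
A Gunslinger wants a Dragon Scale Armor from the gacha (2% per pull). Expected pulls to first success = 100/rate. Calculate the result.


Expected pulls for a geometric distribution = 1/p = 100 / rate%
= 100 / 2
= 50.0

50.0 pulls


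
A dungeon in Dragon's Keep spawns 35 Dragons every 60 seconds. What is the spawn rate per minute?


Spawns per minute = count * (60 / interval)
= 35 * (60 / 60)
= 35 * 1.0
= 35.0

35.0 per minute


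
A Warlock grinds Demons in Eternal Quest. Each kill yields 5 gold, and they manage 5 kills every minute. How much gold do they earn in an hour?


Gold per minute = 5 * 5 = 25
Gold per hour = 25 * 60 = 1500

1500 gold/hour


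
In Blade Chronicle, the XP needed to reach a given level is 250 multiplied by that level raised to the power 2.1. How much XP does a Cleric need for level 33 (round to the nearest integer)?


XP = 250 * level^2.1
Substitute level = 33:
XP = 250 * 33^2.1
= 250 * 1544.8249
= 386206

386206 XP


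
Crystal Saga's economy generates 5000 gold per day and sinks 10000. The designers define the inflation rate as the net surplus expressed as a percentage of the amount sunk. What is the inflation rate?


Net gold = 5000 - 10000 = -5000
Inflation rate = net / sunk * 100 = -5000 / 10000 * 100
= -0.5 * 100
= -50.00%

-50.00%


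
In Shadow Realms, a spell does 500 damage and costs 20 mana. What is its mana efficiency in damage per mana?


Efficiency = damage / mana
= 500 / 20
= 25.00

25.00 dmg/mana


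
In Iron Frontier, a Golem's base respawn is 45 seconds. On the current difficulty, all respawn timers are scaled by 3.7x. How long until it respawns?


Respawn time = base * multiplier
= 45 * 3.7
= 166.5 seconds

166.5 seconds


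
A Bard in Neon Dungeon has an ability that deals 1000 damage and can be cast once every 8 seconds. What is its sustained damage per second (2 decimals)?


DPS = damage / cooldown
= 1000 / 8
= 125.00

125.00 DPS


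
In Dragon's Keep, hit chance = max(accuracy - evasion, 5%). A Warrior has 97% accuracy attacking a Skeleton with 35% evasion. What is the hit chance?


accuracy - evasion = 97 - 35 = 62
Apply floor: max(62, 5) = 62
Hit chance = 62%

62%


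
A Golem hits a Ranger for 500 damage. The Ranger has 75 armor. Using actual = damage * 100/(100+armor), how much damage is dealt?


actual = 500 * 100 / (100 + 75)
= 500 * 100 / 175
= 50000 / 175
= 285.71

285.71 damage


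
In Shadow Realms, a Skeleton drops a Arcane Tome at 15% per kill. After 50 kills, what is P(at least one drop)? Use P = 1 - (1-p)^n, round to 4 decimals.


P(at least one) = 1 - P(none) = 1 - (1-p)^n
p = 15/100 = 0.15
1 - p = 0.85
(1 - p)^50 = 0.85^50 = 0.000296
P(at least one) = 1 - 0.000296 = 0.9997

0.9997


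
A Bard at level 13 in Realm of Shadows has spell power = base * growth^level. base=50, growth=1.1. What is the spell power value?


value = base * growth^level
= 50 * 1.1^13
= 50 * 3.452271
= 172.61

172.61 spell power


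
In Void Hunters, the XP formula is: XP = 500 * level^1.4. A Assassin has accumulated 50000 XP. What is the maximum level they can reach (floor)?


XP = 500 * level^1.4, so level = (XP / 500)^(1/1.4)
= (50000 / 500)^(1/1.4)
= 100.0^0.7143
= 26.827
Floor: level = 26

level 26


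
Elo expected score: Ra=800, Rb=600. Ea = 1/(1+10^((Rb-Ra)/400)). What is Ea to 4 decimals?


Elo expected score: Ea = 1/(1 + 10^((Rb-Ra)/400))
Rb - Ra = 600 - 800 = -200
(Rb-Ra)/400 = -200/400 = -0.5
10^-0.5 = 0.316228
Ea = 1/(1 + 0.316228) = 1/1.316228 = 0.7597

0.7597


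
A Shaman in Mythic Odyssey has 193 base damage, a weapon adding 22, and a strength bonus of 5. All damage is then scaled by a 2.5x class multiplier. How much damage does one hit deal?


Sum base + weapon + str = 193 + 22 + 5 = 220
Multiply by 2.5:
220 * 2.5 = 550.0

550.0 damage
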